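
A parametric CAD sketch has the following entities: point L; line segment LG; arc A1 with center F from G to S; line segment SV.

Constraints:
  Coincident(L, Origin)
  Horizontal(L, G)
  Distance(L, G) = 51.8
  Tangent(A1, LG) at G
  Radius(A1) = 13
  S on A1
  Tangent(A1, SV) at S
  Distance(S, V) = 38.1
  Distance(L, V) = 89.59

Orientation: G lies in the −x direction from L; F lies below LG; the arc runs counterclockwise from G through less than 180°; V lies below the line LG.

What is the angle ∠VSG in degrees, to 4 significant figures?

146.4°

L is at the origin; LG is horizontal with |LG| = 51.8 and G on the −x side, so G = (-51.80, 0.000). Since A1 is tangent to LG there, FG ⟂ LG, so F = G + (0, -13) = (-51.80, -13.00). Since FS ⟂ SV (tangency), |FV| = √(13.0² + 38.1²) = 40.26 regardless of where S sits on A1. So V lies on both circle(L, 89.59) and circle(F, 40.26); the below-LG intersection is V = (-78.55, -43.08). S is the foot of the tangent from V: S = (-63.78, -7.962).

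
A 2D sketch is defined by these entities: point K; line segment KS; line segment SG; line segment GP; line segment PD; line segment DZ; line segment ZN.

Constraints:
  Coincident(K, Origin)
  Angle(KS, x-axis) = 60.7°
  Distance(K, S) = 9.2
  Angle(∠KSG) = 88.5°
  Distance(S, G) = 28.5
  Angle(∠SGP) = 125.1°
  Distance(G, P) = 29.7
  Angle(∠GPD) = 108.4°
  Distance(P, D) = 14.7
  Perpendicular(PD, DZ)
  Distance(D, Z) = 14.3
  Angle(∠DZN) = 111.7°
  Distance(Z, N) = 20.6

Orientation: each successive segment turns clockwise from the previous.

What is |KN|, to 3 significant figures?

30.4

The perpendicularity gives DZ at right angles to PD, so DZ runs at 113°; with |DZ| = 14.3, Z = (12.1, -28.7). ∠DZN = 111.7° gives ZN at 44.4° from the x-axis; with |ZN| = 20.6, N = (26.8, -14.3). Then |KN| = |N − K| = 30.4.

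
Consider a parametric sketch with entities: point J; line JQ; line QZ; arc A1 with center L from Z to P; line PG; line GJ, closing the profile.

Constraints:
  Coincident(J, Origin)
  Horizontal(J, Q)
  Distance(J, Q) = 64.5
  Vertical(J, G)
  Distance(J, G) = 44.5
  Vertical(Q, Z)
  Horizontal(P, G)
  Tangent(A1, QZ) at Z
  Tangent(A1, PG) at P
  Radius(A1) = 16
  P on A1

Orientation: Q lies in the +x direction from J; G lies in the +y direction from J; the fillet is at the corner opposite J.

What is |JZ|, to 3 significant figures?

70.5

J is at the origin; JQ is horizontal with |JQ| = 64.5 and Q on the +x side, so Q = (64.5, 0.00). J and G share the same x with |JG| = 44.5 and G on the +y side, so G = (0.00, 44.5). The virtual corner opposite J is at (64.5, 44.5). Since A1 is tangent to QZ there, LZ ⟂ QZ and tangency of A1 to PG means the radius LP is perpendicular to PG, with radius 16.0, so the center L sits 16.0 in from both sides at L = (48.5, 28.5). That places the tangent points at Z = (64.5, 28.5) on QZ and P = (48.5, 44.5) on PG. Then |JZ| = |Z − J| = 70.5.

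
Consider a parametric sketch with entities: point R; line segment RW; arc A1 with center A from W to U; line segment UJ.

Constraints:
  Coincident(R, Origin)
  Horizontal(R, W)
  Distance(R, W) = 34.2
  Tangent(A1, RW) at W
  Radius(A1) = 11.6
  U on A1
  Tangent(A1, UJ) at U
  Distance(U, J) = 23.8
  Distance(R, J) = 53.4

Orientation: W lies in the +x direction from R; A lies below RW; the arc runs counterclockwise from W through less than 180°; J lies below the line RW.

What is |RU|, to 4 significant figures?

30.43

R is at the origin; R and W share the same y with |RW| = 34.2 and W on the +x side, so W = (34.20, 0.000). The tangent condition forces AW to be normal to RW, so A = W + (0, -11.6) = (34.20, -11.60). Since AU ⟂ UJ (tangency), |AJ| = √(11.6² + 23.8²) = 26.48 regardless of where U sits on A1. So J lies on both circle(R, 53.4) and circle(A, 26.48); the below-RW intersection is J = (37.67, -37.85). U is the foot of the tangent from J: U = (24.53, -18.01).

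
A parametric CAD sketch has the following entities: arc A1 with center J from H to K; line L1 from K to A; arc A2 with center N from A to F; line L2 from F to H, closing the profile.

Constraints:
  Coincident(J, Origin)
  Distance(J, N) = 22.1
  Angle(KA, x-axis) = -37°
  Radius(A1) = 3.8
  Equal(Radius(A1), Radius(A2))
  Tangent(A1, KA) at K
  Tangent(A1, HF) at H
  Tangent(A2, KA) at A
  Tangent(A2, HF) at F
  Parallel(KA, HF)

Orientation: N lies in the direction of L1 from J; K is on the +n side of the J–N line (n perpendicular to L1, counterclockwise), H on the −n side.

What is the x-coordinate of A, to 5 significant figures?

19.937

Tangency of A1 to both parallel lines with radius 3.8 puts K and H at J ± 3.8·n: K = (2.2869, 3.0348), H = (-2.2869, -3.0348). Equal radii place A and F the same way about N: A = N + 3.8·n = (19.937, -10.265), F = N − 3.8·n = (15.363, -16.335). So A.x = 19.937.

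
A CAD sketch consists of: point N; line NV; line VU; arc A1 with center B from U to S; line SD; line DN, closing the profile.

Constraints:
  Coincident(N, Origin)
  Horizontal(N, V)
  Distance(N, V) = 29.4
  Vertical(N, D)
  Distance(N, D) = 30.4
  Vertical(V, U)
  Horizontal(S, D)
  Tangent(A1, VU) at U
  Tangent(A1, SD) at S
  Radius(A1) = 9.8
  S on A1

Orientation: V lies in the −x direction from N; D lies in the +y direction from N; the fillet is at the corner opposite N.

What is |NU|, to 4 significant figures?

35.90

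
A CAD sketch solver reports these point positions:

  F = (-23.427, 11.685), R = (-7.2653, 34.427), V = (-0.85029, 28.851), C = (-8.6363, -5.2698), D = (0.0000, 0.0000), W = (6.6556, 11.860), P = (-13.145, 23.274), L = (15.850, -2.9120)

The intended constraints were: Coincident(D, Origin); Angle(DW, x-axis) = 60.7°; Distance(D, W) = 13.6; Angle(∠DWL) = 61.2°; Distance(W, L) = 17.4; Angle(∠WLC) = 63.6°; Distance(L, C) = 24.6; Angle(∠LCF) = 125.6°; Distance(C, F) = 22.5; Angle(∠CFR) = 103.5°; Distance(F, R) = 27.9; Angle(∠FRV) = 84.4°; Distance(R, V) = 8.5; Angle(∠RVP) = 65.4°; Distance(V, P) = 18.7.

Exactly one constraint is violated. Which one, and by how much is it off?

Distance(V, P) = 18.7 — off by 5.20.

D = (0.00, 0.00) ✓; DW at 60.70° ✓; |DW| = 13.60 ✓; ∠DWL = 61.20° ✓; |WL| = 17.40 ✓; ∠WLC = 63.60° ✓; |LC| = 24.60 ✓; ∠LCF = 125.6° ✓; |CF| = 22.50 ✓; ∠CFR = 103.5° ✓; |FR| = 27.90 ✓; ∠FRV = 84.40° ✓; |RV| = 8.500 ✓; ∠RVP = 65.40° ✓; |VP| = 13.50 ✗.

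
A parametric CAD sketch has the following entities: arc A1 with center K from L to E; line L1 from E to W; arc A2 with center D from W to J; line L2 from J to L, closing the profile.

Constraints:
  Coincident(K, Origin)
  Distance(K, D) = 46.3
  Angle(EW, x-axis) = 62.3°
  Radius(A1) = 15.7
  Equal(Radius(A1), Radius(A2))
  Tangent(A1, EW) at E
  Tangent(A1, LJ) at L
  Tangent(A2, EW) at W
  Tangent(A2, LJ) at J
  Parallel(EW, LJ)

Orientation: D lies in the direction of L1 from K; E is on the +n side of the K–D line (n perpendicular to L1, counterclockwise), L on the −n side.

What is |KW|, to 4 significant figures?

48.89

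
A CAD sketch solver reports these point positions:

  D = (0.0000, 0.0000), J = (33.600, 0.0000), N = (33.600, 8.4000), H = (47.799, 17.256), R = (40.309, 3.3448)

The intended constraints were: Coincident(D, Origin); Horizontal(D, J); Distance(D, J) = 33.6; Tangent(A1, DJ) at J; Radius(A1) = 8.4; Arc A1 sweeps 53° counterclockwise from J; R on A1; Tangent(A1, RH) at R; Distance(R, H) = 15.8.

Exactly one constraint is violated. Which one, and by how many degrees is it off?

Tangent(A1, RH) at R — off by 8.70°.

D = (0.00, 0.00) ✓; D.y = 0.00, J.y = 0.00 ✓; |DJ| = 33.60 ✓; ∠(NJ, JD) = 90.00° ✓; |NJ| = 8.400 ✓; bearing(N→R) − bearing(N→J) = 53.00° ✓; |NR| = 8.400 ✓; ∠(NR, RH) = 81.30° ✗; |RH| = 15.80 ✓.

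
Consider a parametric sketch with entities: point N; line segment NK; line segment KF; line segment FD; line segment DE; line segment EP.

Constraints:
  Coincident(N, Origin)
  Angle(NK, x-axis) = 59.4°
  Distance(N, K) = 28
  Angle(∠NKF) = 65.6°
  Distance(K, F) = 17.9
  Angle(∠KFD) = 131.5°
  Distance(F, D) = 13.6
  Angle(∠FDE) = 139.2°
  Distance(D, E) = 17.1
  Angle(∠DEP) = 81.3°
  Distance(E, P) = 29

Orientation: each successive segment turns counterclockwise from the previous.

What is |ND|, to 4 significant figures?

21.68

N is at the origin; NK runs at 59.4° with length 28.0, so K = (14.25, 24.10). ∠NKF = 65.6° gives KF at 173.8° from the x-axis; with |KF| = 17.9, F = (-3.542, 26.03). ∠KFD = 131.5° gives FD at -137.7° from the x-axis; with |FD| = 13.6, D = (-13.60, 16.88). Then |ND| = |D − N| = 21.68.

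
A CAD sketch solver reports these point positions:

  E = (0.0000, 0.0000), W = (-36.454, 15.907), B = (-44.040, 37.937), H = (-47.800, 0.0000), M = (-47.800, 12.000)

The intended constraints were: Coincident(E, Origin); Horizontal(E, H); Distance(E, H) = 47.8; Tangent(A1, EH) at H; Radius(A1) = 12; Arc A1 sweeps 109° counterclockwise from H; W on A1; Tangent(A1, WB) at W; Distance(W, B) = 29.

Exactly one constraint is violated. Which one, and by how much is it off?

Distance(W, B) = 29 — off by 5.70.

E = (0.00, 0.00) ✓; E.y = 0.00, H.y = 0.00 ✓; |EH| = 47.80 ✓; ∠(MH, HE) = 90.00° ✓; |MH| = 12.00 ✓; bearing(M→W) − bearing(M→H) = 109.0° ✓; |MW| = 12.00 ✓; ∠(MW, WB) = 90.00° ✓; |WB| = 23.30 ✗.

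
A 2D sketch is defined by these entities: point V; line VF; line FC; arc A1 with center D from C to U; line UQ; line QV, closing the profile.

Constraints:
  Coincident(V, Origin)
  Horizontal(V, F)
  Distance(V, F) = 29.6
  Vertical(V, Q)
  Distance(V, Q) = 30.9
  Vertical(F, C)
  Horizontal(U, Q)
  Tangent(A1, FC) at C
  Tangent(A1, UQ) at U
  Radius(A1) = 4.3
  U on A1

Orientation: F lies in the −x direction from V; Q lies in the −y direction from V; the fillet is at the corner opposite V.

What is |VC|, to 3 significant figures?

39.8

V is at the origin; VF is horizontal with |VF| = 29.6 and F on the −x side, so F = (-29.6, 0.00). VQ is vertical with |VQ| = 30.9 and Q on the −y side, so Q = (0.00, -30.9). The virtual corner opposite V is at (-29.6, -30.9). Since A1 is tangent to FC there, DC ⟂ FC and since A1 is tangent to UQ there, DU ⟂ UQ, with radius 4.3, so the center D sits 4.3 in from both sides at D = (-25.3, -26.6). That places the tangent points at C = (-29.6, -26.6) on FC and U = (-25.3, -30.9) on UQ. Then |VC| = |C − V| = 39.8.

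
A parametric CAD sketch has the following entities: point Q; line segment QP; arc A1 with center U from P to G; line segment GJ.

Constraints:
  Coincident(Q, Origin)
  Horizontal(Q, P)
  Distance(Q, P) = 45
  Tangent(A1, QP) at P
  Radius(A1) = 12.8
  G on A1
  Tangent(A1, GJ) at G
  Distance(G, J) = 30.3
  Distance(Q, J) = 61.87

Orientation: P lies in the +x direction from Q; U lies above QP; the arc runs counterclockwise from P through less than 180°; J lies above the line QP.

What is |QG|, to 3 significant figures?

59.3

Q is at the origin; QP is horizontal with |QP| = 45.0 and P on the +x side, so P = (45.0, 0.00). Tangency of A1 to QP means the radius UP is perpendicular to QP, so U = P + (0, 12.8) = (45.0, 12.8). Since UG ⟂ GJ (tangency), |UJ| = √(12.8² + 30.3²) = 32.9 regardless of where G sits on A1. So J lies on both circle(Q, 61.87) and circle(U, 32.9); the above-QP intersection is J = (41.9, 45.5). G is the foot of the tangent from J: G = (56.3, 18.9).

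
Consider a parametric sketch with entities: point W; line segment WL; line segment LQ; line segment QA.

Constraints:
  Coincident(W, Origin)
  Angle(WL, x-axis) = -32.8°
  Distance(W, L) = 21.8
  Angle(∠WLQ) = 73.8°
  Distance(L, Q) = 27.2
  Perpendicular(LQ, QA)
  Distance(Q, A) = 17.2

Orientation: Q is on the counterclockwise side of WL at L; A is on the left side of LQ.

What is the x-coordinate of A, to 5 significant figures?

9.6119

W is at the origin; WL runs at -32.8° with length 21.8, so L = 21.8·(cos -32.8°, sin -32.8°) = (18.324, -11.809). ∠WLQ = 73.8°, so LQ runs at -32.8° + (180° − 73.8°) = 73.400° from the x-axis; with |LQ| = 27.2, Q = L + 27.2·(cos 73.400°, sin 73.400°) = (26.095, 14.257). The perpendicularity gives QA at right angles to LQ; with |QA| = 17.2 on the left of LQ, A = Q + 17.2·(-0.95832, 0.28569) = (9.6119, 19.171). So A.x = 9.6119.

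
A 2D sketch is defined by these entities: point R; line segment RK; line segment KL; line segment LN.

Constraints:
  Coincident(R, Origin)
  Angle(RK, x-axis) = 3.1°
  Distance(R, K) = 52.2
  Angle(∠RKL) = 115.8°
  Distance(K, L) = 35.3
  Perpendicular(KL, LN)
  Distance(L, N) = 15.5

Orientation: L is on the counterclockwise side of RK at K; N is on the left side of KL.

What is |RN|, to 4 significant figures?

66.02

∠RKL = 115.8°, so KL runs at 3.1° + (180° − 115.8°) = 67.30° from the x-axis; with |KL| = 35.3, L = K + 35.3·(cos 67.30°, sin 67.30°) = (65.75, 35.39). The perpendicularity gives LN at right angles to KL; with |LN| = 15.5 on the left of KL, N = L + 15.5·(-0.9225, 0.3859) = (51.45, 41.37). Then |RN| = |N − R| = 66.02.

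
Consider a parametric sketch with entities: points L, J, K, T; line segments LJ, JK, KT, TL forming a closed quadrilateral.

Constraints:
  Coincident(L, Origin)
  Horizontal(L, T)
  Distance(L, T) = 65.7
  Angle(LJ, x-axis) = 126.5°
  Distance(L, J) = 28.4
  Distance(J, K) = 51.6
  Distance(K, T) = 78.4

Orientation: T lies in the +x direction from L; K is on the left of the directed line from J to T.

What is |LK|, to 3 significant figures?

63.9

L is at the origin; LT is horizontal with |LT| = 65.7 and T in +x, so T = (65.7, 0). LJ runs at 126.5° with |LJ| = 28.4, so J = (-16.9, 22.8). K is determined by |JK| = 51.6 and |KT| = 78.4 together: it lies at the intersection of circle(J, 51.6) and circle(T, 78.4). With |JT| = 85.7, the foot of the radical line on JT is 22.5 from J and the perpendicular offset is √(51.6² − 22.5²) = 46.4. Taking the left-of-JT solution: K = (17.2, 61.6).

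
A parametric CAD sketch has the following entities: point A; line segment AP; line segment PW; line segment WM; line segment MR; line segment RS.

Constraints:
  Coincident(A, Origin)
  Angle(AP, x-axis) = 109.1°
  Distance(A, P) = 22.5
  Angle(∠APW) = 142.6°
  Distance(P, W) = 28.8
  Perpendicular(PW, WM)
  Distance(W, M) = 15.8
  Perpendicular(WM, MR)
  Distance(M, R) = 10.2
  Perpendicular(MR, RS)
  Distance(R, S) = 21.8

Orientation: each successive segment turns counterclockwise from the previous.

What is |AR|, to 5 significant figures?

36.537

PW ⟂ WM, so WM runs at -123.50°; with |WM| = 15.8, M = (-40.099, 23.982). WM ⟂ MR, so MR runs at -33.500°; with |MR| = 10.2, R = (-31.593, 18.352). Then |AR| = |R − A| = 36.537.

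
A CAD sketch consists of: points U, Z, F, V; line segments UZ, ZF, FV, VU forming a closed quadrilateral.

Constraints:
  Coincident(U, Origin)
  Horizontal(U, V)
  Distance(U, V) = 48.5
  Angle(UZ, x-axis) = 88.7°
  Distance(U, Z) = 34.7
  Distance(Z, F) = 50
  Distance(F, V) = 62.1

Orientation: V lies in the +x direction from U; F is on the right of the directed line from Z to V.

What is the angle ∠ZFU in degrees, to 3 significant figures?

26.7°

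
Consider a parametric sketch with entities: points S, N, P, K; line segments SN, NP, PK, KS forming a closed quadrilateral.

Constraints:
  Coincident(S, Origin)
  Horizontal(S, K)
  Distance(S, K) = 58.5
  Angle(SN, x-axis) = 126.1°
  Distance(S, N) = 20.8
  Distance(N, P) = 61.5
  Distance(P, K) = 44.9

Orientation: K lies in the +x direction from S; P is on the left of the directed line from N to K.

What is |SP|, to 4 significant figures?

60.86

S is at the origin; S and K share the same y with |SK| = 58.5 and K in +x, so K = (58.5, 0). SN runs at 126.1° with |SN| = 20.8, so N = (-12.26, 16.81). P is determined by |NP| = 61.5 and |PK| = 44.9 together: it lies at the intersection of circle(N, 61.5) and circle(K, 44.9). With |NK| = 72.72, the foot of the radical line on NK is 48.51 from N and the perpendicular offset is √(61.5² − 48.51²) = 37.81. Taking the left-of-NK solution: P = (43.67, 42.38).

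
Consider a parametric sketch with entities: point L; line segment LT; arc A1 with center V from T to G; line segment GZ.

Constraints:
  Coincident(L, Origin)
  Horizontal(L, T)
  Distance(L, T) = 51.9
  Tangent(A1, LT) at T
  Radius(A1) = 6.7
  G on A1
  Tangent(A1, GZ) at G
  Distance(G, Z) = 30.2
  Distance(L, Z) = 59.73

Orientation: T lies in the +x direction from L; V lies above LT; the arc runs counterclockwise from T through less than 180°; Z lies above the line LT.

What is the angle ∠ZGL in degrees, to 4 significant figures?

76.89°

Checks: |VG| = 6.700 ✓; ∠(VG, GZ) = 90.00° ✓; |GZ| = 30.20 ✓; |LZ| = 59.73 ✓.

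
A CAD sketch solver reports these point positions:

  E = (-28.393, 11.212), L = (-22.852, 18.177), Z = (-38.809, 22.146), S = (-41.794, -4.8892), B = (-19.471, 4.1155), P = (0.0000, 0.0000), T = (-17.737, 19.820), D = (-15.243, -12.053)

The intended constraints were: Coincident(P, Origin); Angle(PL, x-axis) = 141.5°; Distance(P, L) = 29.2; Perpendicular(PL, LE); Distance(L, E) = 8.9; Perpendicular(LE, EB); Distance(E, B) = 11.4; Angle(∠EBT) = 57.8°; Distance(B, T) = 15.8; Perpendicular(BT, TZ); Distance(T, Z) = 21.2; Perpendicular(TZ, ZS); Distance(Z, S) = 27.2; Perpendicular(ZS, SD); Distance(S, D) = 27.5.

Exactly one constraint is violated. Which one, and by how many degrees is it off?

Perpendicular(ZS, SD) — off by 8.80°.

P = (0.00, 0.00) ✓; PL at 141.5° ✓; |PL| = 29.20 ✓; ∠(PL, LE) = 90.00° ✓; |LE| = 8.900 ✓; ∠(LE, EB) = 90.01° ✓; |EB| = 11.40 ✓; ∠EBT = 57.80° ✓; |BT| = 15.80 ✓; ∠(BT, TZ) = 90.00° ✓; |TZ| = 21.20 ✓; ∠(TZ, ZS) = 90.00° ✓; |ZS| = 27.20 ✓; ∠(ZS, SD) = 81.20° ✗; |SD| = 27.50 ✓.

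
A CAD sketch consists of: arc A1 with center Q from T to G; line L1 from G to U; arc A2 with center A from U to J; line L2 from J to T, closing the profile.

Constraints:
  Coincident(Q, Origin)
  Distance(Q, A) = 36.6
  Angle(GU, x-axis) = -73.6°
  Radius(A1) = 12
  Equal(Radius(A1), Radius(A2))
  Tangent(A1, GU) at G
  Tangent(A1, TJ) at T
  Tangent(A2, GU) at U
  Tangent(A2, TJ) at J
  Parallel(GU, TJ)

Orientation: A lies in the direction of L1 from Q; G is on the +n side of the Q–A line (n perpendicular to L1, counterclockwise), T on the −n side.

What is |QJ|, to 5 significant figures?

38.517

Tangency of A1 to both parallel lines with radius 12.0 puts G and T at Q ± 12.0·n: G = (11.512, 3.3881), T = (-11.512, -3.3881). Equal radii place U and J the same way about A: U = A + 12.0·n = (21.845, -31.723), J = A − 12.0·n = (-1.1781, -38.499). Then |QJ| = |J − Q| = 38.517.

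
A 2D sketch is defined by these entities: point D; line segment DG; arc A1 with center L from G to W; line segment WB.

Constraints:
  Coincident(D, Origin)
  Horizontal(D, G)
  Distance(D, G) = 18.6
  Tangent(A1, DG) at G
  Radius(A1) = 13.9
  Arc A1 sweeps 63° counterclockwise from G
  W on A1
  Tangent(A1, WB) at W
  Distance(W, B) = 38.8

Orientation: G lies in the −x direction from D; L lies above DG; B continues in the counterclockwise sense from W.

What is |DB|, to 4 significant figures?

43.67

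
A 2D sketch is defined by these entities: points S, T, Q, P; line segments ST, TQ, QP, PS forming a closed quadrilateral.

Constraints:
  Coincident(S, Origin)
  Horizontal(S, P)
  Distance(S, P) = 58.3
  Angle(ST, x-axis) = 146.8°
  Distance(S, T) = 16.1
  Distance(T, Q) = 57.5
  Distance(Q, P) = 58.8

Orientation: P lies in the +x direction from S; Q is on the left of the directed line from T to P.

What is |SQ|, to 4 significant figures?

56.55

Checks: |TQ| = 57.50 ✓; |QP| = 58.80 ✓.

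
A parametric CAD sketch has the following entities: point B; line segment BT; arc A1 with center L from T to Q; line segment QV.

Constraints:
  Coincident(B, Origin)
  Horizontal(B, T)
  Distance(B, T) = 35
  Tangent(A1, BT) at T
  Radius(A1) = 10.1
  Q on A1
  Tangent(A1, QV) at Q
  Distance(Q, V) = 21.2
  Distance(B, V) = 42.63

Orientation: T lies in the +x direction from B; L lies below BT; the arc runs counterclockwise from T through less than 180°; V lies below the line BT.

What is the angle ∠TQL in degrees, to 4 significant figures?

41.34°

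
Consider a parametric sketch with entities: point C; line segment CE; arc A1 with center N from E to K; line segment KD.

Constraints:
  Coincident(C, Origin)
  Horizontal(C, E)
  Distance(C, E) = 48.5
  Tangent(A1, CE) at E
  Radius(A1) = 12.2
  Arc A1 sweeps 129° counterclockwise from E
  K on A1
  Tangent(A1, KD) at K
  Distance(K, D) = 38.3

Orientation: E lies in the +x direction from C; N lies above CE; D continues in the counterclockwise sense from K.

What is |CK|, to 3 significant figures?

61.3

C is at the origin; C and E share the same y with |CE| = 48.5 and E on the +x side, so E = (48.5, 0.00). The tangent condition forces NE to be normal to CE, so N = E + (0, 12.2) = (48.5, 12.2). On A1, E sits at bearing -90° from N; a 129° counterclockwise sweep puts K at bearing 39°, so K = N + 12.2·(cos 39°, sin 39°) = (58.0, 19.9). Then |CK| = |K − C| = 61.3.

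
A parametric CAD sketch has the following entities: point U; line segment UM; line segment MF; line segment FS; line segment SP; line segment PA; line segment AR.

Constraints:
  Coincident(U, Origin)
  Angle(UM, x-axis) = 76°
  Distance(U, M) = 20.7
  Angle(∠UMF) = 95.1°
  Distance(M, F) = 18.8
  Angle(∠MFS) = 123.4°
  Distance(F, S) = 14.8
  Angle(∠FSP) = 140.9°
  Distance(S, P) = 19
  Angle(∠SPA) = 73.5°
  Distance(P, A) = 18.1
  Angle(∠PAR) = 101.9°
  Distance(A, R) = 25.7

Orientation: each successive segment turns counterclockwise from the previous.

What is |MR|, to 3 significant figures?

12.9

U is at the origin; UM runs at 76.0° with length 20.7, so M = (5.01, 20.1). ∠UMF = 95.1° gives MF at 161° from the x-axis; with |MF| = 18.8, F = (-12.8, 26.2). ∠MFS = 123.4° gives FS at -142° from the x-axis; with |FS| = 14.8, S = (-24.5, 17.2). ∠FSP = 140.9° gives SP at -103° from the x-axis; with |SP| = 19.0, P = (-28.9, -1.26). ∠SPA = 73.5° gives PA at 3.10° from the x-axis; with |PA| = 18.1, A = (-10.8, -0.277). ∠PAR = 101.9° gives AR at 81.2° from the x-axis; with |AR| = 25.7, R = (-6.90, 25.1). Then |MR| = |R − M| = 12.9.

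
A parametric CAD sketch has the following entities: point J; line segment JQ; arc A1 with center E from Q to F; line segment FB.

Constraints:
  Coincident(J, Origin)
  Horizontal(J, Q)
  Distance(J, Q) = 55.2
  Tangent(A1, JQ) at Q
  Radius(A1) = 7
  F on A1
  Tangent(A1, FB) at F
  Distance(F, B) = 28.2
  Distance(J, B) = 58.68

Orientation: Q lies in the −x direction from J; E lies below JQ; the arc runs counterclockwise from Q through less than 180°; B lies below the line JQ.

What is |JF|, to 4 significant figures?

62.16

Checks: |EF| = 7.000 ✓; ∠(EF, FB) = 90.00° ✓; |FB| = 28.20 ✓; |JB| = 58.68 ✓.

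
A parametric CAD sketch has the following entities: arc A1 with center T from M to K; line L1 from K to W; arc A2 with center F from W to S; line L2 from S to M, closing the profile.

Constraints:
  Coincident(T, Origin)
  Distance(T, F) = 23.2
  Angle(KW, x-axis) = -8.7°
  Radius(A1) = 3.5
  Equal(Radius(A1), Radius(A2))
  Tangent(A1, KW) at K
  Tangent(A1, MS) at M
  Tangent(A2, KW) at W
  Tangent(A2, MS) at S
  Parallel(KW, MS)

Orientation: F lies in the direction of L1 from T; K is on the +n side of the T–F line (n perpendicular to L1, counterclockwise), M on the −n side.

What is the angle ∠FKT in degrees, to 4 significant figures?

81.42°

The slot axis is L1's direction at -8.7°, so u = (cos -8.7°, sin -8.7°) = (0.9885, -0.1513) and n = (−sin -8.7°, cos -8.7°) = (0.1513, 0.9885). T is at the origin and F lies 23.2 along u from T, so F = 23.2·u = (22.93, -3.509). Tangency of A1 to both parallel lines with radius 3.5 puts K and M at T ± 3.5·n: K = (0.5294, 3.460), M = (-0.5294, -3.460). Then cos ∠FKT = KF·KT / (|KF||KT|), giving 81.42°.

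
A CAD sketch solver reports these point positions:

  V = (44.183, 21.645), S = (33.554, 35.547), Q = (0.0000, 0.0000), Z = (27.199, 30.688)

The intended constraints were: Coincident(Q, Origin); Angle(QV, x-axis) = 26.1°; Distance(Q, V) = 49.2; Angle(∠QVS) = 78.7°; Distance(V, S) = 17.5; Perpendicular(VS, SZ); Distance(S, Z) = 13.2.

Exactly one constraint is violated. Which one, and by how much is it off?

Distance(S, Z) = 13.2 — off by 5.20.

Q = (0.00, 0.00) ✓; QV at 26.10° ✓; |QV| = 49.20 ✓; ∠QVS = 78.70° ✓; |VS| = 17.50 ✓; ∠(VS, SZ) = 90.00° ✓; |SZ| = 8.000 ✗.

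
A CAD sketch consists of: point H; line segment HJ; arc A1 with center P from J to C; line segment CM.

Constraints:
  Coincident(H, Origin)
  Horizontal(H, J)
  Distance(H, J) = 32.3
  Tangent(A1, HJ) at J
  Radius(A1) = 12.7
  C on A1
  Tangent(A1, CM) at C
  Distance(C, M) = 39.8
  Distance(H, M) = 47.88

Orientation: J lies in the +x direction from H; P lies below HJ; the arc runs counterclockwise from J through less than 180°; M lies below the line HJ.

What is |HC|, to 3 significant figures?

22.1

Checks: H = (0.00, 0.00) ✓; |PC| = 12.70 ✓; ∠(PC, CM) = 90.00° ✓; |CM| = 39.80 ✓; |HM| = 47.88 ✓.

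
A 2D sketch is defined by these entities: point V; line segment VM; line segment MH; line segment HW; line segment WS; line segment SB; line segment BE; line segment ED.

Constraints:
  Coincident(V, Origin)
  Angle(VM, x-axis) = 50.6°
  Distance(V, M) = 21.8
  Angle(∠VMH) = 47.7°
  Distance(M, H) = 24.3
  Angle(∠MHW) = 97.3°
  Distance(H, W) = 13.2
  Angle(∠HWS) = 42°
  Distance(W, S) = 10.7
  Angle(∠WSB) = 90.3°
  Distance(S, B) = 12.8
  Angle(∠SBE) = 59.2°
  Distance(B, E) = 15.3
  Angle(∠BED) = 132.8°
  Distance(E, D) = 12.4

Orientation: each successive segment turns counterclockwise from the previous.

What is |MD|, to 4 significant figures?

33.29

∠SBE = 59.2° gives BE at -105.9° from the x-axis; with |BE| = 15.3, E = (-16.67, 4.435). ∠BED = 132.8° gives ED at -58.70° from the x-axis; with |ED| = 12.4, D = (-10.22, -6.160). Then |MD| = |D − M| = 33.29.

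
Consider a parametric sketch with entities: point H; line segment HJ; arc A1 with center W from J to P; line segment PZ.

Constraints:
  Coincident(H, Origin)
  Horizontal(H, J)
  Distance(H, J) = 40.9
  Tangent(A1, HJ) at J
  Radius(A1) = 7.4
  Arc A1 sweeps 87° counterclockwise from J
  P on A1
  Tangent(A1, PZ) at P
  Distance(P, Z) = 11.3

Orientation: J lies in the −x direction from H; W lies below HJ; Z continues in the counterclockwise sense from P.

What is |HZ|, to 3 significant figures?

52.2

On A1, J sits at bearing 90° from W; an 87° counterclockwise sweep puts P at bearing 177°, so P = W + 7.4·(cos 177°, sin 177°) = (-48.3, -7.01). Tangency of A1 to PZ means the radius WP is perpendicular to PZ, so PZ runs along (−sin 177°, cos 177°); with |PZ| = 11.3, Z = (-48.9, -18.3). Then |HZ| = |Z − H| = 52.2.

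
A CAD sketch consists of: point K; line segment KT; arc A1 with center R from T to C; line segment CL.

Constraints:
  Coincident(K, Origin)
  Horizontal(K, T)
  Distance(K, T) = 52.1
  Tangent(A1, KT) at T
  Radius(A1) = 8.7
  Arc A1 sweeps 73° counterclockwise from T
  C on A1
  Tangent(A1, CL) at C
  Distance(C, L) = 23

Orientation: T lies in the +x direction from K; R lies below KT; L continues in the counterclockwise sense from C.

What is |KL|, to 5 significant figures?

46.536

K is at the origin; KT is horizontal with |KT| = 52.1 and T on the +x side, so T = (52.100, 0.0000). The tangent condition forces RT to be normal to KT, so R = T + (0, -8.7) = (52.100, -8.7000). On A1, T sits at bearing 90° from R; a 73° counterclockwise sweep puts C at bearing 163°, so C = R + 8.7·(cos 163°, sin 163°) = (43.780, -6.1564). Since A1 is tangent to CL there, RC ⟂ CL, so CL runs along (−sin 163°, cos 163°); with |CL| = 23.0, L = (37.056, -28.151). Then |KL| = |L − K| = 46.536.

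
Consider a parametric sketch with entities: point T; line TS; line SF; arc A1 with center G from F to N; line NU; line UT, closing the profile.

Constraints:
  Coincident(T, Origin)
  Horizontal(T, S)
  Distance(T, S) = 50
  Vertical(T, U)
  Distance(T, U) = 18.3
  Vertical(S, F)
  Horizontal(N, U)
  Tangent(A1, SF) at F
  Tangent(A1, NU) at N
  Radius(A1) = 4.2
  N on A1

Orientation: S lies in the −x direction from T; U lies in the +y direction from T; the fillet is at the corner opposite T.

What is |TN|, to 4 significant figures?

49.32

The virtual corner opposite T is at (-50.00, 18.30). Tangency of A1 to SF means the radius GF is perpendicular to SF and A1 meets NU tangentially, so GN is at right angles to NU, with radius 4.2, so the center G sits 4.2 in from both sides at G = (-45.80, 14.10). That places the tangent points at F = (-50.00, 14.10) on SF and N = (-45.80, 18.30) on NU. Then |TN| = |N − T| = 49.32.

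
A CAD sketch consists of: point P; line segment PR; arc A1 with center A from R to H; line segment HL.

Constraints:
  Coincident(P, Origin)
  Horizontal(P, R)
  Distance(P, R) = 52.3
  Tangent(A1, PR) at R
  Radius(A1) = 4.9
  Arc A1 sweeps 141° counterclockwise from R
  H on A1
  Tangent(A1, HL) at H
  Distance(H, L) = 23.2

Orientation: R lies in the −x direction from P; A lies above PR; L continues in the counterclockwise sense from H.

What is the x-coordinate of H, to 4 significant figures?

-49.22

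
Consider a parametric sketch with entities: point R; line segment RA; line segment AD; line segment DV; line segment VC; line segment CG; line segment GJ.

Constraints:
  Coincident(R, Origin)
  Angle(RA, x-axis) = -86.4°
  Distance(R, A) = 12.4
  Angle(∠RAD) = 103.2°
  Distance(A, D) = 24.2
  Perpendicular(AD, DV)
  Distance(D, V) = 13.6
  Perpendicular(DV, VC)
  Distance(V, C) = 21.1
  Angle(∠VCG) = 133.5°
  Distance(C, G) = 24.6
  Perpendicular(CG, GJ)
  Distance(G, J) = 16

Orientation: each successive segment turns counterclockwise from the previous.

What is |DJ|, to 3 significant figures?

30.5

R is at the origin; RA runs at -86.4° with length 12.4, so A = (0.779, -12.4). ∠RAD = 103.2° gives AD at -9.60° from the x-axis; with |AD| = 24.2, D = (24.6, -16.4). AD is perpendicular to DV, so DV runs at 80.4°; with |DV| = 13.6, V = (26.9, -3.00). The perpendicularity gives VC at right angles to DV, so VC runs at 170°; with |VC| = 21.1, C = (6.10, 0.517). ∠VCG = 133.5° gives CG at -143° from the x-axis; with |CG| = 24.6, G = (-13.6, -14.3). The perpendicularity gives GJ at right angles to CG, so GJ runs at -53.1°; with |GJ| = 16.0, J = (-3.96, -27.0). Then |DJ| = |J − D| = 30.5.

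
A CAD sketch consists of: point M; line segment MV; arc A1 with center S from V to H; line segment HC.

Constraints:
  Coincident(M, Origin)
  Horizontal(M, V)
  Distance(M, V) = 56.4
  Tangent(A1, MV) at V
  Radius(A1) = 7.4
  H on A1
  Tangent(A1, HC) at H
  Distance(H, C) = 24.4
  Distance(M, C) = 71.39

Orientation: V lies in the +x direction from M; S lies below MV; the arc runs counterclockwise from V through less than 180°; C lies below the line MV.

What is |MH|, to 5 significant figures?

51.579

M is at the origin; MV is horizontal with |MV| = 56.4 and V on the +x side, so V = (56.400, 0.0000). Since A1 is tangent to MV there, SV ⟂ MV, so S = V + (0, -7.4) = (56.400, -7.4000). Since SH ⟂ HC (tangency), |SC| = √(7.4² + 24.4²) = 25.497 regardless of where H sits on A1. So C lies on both circle(M, 71.39) and circle(S, 25.497); the below-MV intersection is C = (63.937, -31.758). H is the foot of the tangent from C: H = (50.270, -11.545).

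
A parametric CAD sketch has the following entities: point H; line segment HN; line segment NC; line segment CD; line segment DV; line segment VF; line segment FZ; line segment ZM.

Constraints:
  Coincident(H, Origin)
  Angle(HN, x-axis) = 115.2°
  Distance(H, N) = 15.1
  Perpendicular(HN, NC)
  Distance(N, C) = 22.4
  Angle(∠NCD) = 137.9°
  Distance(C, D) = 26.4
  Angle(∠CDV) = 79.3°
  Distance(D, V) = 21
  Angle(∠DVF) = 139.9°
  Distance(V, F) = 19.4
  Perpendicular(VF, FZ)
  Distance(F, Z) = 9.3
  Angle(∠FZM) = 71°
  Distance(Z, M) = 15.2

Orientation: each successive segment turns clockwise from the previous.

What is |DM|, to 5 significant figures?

23.001

H is at the origin; HN runs at 115.2° with length 15.1, so N = (-6.4293, 13.663). HN ⟂ NC, so NC runs at 25.200°; with |NC| = 22.4, C = (13.839, 23.200). ∠NCD = 137.9° gives CD at -16.900° from the x-axis; with |CD| = 26.4, D = (39.099, 15.526). ∠CDV = 79.3° gives DV at -117.60° from the x-axis; with |DV| = 21.0, V = (29.370, -3.0845). ∠DVF = 139.9° gives VF at -157.70° from the x-axis; with |VF| = 19.4, F = (11.420, -10.446). VF is perpendicular to FZ, so FZ runs at 112.30°; with |FZ| = 9.3, Z = (7.8915, -1.8415). ∠FZM = 71.0° gives ZM at 3.3000° from the x-axis; with |ZM| = 15.2, M = (23.066, -0.96649). Then |DM| = |M − D| = 23.001.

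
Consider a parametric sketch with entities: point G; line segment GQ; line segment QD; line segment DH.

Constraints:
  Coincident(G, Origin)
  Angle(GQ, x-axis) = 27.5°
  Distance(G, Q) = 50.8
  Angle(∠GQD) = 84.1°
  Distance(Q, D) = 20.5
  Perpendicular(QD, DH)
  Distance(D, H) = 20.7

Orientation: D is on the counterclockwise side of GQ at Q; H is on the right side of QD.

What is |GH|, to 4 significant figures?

72.85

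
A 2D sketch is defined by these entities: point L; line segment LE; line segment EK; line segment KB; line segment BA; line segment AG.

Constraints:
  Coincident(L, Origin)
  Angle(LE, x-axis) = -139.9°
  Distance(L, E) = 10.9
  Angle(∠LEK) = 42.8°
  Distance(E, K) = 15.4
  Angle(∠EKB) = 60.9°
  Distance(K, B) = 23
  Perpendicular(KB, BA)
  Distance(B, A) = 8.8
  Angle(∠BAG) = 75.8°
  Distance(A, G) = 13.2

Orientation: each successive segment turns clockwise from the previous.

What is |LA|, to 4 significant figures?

14.23

∠EKB = 60.9° gives KB at -36.20° from the x-axis; with |KB| = 23.0, B = (12.13, -5.323). KB is perpendicular to BA, so BA runs at -126.2°; with |BA| = 8.8, A = (6.929, -12.42). Then |LA| = |A − L| = 14.23.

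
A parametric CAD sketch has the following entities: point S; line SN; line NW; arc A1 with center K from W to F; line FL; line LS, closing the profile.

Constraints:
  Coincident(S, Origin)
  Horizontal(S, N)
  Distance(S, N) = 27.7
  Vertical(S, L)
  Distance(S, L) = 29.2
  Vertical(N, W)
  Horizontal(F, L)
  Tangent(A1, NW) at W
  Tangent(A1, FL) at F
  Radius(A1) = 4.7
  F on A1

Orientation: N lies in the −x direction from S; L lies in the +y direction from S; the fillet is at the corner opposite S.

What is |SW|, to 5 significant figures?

36.980

S is at the origin; S and N share the same y with |SN| = 27.7 and N on the −x side, so N = (-27.700, 0.0000). SL is vertical with |SL| = 29.2 and L on the +y side, so L = (0.0000, 29.200). The virtual corner opposite S is at (-27.700, 29.200). Tangency of A1 to NW means the radius KW is perpendicular to NW and since A1 is tangent to FL there, KF ⟂ FL, with radius 4.7, so the center K sits 4.7 in from both sides at K = (-23.000, 24.500). That places the tangent points at W = (-27.700, 24.500) on NW and F = (-23.000, 29.200) on FL. Then |SW| = |W − S| = 36.980.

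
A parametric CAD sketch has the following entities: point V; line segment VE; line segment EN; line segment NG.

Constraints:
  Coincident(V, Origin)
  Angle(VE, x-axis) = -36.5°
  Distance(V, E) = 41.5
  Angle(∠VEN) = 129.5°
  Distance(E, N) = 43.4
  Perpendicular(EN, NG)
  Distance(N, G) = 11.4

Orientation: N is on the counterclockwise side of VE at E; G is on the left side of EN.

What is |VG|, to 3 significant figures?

72.8

V is at the origin; VE runs at -36.5° with length 41.5, so E = 41.5·(cos -36.5°, sin -36.5°) = (33.4, -24.7). ∠VEN = 129.5°, so EN runs at -36.5° + (180° − 129.5°) = 14.0° from the x-axis; with |EN| = 43.4, N = E + 43.4·(cos 14.0°, sin 14.0°) = (75.5, -14.2). EN is perpendicular to NG; with |NG| = 11.4 on the left of EN, G = N + 11.4·(-0.242, 0.970) = (72.7, -3.12). Then |VG| = |G − V| = 72.8.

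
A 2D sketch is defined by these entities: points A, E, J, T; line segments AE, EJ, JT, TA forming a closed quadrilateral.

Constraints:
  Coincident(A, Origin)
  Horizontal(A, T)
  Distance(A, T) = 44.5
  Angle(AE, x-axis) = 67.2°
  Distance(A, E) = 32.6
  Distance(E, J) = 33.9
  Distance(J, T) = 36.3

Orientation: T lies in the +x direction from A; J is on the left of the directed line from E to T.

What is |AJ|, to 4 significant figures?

58.55

Checks: |EJ| = 33.90 ✓; |JT| = 36.30 ✓.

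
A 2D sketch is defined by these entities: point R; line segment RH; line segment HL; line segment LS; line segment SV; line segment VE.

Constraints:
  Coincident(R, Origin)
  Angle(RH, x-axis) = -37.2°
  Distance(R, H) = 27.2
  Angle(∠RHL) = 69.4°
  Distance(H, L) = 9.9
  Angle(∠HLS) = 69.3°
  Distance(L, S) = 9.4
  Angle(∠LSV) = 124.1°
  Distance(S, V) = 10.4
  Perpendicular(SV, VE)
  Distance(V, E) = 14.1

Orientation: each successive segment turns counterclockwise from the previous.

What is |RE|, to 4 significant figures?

32.42

∠LSV = 124.1° gives SV at -120.0° from the x-axis; with |SV| = 10.4, V = (9.918, -16.64). The perpendicularity gives VE at right angles to SV, so VE runs at -30.00°; with |VE| = 14.1, E = (22.13, -23.69). Then |RE| = |E − R| = 32.42.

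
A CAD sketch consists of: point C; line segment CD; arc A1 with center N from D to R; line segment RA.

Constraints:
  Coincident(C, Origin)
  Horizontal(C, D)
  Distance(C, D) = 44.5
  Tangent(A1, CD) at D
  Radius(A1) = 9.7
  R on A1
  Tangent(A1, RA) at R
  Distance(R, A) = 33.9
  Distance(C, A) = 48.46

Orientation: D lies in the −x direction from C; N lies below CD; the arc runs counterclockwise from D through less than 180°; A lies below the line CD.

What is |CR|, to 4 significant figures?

53.90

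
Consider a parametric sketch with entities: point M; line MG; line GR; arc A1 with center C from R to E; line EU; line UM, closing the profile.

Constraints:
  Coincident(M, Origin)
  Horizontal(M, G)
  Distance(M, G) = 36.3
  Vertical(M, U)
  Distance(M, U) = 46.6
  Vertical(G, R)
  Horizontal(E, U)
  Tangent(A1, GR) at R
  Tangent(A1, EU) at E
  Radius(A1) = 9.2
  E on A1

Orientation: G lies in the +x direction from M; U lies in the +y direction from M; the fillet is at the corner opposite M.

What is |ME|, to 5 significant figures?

53.907

M is at the origin; MG is horizontal with |MG| = 36.3 and G on the +x side, so G = (36.300, 0.0000). M and U share the same x with |MU| = 46.6 and U on the +y side, so U = (0.0000, 46.600). The virtual corner opposite M is at (36.300, 46.600). A1 meets GR tangentially, so CR is at right angles to GR and A1 meets EU tangentially, so CE is at right angles to EU, with radius 9.2, so the center C sits 9.2 in from both sides at C = (27.100, 37.400). That places the tangent points at R = (36.300, 37.400) on GR and E = (27.100, 46.600) on EU. Then |ME| = |E − M| = 53.907.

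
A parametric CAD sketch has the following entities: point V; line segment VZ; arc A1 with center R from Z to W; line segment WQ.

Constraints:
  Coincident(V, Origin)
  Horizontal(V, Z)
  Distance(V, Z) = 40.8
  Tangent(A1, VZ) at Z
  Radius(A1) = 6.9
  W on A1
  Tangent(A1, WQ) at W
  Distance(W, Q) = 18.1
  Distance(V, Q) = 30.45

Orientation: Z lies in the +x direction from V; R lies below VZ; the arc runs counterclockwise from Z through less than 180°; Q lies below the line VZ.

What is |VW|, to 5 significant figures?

35.277

V is at the origin; V and Z share the same y with |VZ| = 40.8 and Z on the +x side, so Z = (40.800, 0.0000). A1 meets VZ tangentially, so RZ is at right angles to VZ, so R = Z + (0, -6.9) = (40.800, -6.9000). Since RW ⟂ WQ (tangency), |RQ| = √(6.9² + 18.1²) = 19.371 regardless of where W sits on A1. So Q lies on both circle(V, 30.45) and circle(R, 19.371); the below-VZ intersection is Q = (24.748, -17.742). W is the foot of the tangent from Q: W = (35.155, -2.9327).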